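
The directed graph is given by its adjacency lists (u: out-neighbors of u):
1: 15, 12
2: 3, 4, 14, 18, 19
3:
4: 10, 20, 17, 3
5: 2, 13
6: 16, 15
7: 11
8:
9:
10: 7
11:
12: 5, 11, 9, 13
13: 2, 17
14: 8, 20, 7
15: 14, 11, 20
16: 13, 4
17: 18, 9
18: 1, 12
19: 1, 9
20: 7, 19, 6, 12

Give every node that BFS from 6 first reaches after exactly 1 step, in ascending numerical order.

Level 0: 6
Level 1: 15, 16
Level 2: 4, 11, 13, 14, 20
Level 3: 2, 3, 7, 8, 10, 12, 17, 19
Level 4: 1, 5, 9, 18

15, 16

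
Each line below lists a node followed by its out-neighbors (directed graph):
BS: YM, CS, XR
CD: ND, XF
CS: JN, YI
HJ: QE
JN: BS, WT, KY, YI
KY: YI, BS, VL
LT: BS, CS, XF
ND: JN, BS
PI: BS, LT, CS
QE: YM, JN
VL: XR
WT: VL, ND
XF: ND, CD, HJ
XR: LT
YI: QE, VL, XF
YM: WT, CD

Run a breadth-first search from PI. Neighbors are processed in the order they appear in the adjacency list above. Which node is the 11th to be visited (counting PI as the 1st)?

Visit PI; enqueue BS, LT, CS → queue [BS, LT, CS]
Visit BS; enqueue YM, XR → queue [LT, CS, YM, XR]
Visit LT; enqueue XF → queue [CS, YM, XR, XF]
Visit CS; enqueue JN, YI → queue [YM, XR, XF, JN, YI]
Visit YM; enqueue WT, CD → queue [XR, XF, JN, YI, WT, CD]
Visit XR → queue [XF, JN, YI, WT, CD]
Visit XF; enqueue ND, HJ → queue [JN, YI, WT, CD, ND, HJ]
Visit JN; enqueue KY → queue [YI, WT, CD, ND, HJ, KY]
Visit YI; enqueue QE, VL → queue [WT, CD, ND, HJ, KY, QE, VL]
Visit WT → queue [CD, ND, HJ, KY, QE, VL]
Visit CD → queue [ND, HJ, KY, QE, VL]
Visit ND → queue [HJ, KY, QE, VL]
Visit HJ → queue [KY, QE, VL]
Visit KY → queue [QE, VL]
Visit QE → queue [VL]
Visit VL → queue []

Visit order: PI, BS, LT, CS, YM, XR, XF, JN, YI, WT, CD, ND, HJ, KY, QE, VL

CD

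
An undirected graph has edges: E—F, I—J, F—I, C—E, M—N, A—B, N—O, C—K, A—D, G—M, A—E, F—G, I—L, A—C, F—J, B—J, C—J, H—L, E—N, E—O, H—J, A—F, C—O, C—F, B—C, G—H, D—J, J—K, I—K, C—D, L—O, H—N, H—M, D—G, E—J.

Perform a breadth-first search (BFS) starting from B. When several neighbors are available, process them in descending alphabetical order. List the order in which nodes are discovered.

Visit B; enqueue J, C, A → queue [J, C, A]
Visit J; enqueue K, I, H, F, E, D → queue [C, A, K, I, H, F, E, D]
Visit C; enqueue O → queue [A, K, I, H, F, E, D, O]
Visit A → queue [K, I, H, F, E, D, O]
Visit K → queue [I, H, F, E, D, O]
Visit I; enqueue L → queue [H, F, E, D, O, L]
Visit H; enqueue N, M, G → queue [F, E, D, O, L, N, M, G]
Visit F → queue [E, D, O, L, N, M, G]
Visit E → queue [D, O, L, N, M, G]
Visit D → queue [O, L, N, M, G]
Visit O → queue [L, N, M, G]
Visit L → queue [N, M, G]
Visit N → queue [M, G]
Visit M → queue [G]
Visit G → queue []

B -> J -> C -> A -> K -> I -> H -> F -> E -> D -> O -> L -> N -> M -> G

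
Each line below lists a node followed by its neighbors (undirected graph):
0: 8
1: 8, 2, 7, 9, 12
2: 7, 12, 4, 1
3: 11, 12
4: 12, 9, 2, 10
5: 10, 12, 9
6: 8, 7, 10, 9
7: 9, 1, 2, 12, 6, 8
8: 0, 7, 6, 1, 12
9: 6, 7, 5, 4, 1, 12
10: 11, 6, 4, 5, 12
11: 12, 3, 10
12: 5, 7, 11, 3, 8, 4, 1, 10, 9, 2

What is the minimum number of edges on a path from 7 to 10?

2

Level 0: 7
Level 1: 1, 2, 6, 8, 9, 12
Level 2: 0, 3, 4, 5, 10, 11
10 first appears at level 2.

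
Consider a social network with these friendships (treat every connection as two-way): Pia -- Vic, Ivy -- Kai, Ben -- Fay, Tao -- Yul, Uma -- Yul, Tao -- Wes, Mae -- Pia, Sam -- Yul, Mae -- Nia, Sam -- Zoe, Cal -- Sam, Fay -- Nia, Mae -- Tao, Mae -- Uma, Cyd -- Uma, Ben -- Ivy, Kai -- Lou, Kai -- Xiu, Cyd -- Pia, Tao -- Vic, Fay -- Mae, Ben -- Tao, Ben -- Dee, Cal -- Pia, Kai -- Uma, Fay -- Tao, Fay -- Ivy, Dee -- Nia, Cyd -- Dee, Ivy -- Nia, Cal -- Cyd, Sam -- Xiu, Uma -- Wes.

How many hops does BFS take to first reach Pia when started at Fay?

2

Level 0: Fay
Level 1: Ben, Ivy, Mae, Nia, Tao
Level 2: Dee, Kai, Pia, Uma, Vic, Wes, Yul
Level 3: Cal, Cyd, Lou, Sam, Xiu
Level 4: Zoe
Pia first appears at level 2.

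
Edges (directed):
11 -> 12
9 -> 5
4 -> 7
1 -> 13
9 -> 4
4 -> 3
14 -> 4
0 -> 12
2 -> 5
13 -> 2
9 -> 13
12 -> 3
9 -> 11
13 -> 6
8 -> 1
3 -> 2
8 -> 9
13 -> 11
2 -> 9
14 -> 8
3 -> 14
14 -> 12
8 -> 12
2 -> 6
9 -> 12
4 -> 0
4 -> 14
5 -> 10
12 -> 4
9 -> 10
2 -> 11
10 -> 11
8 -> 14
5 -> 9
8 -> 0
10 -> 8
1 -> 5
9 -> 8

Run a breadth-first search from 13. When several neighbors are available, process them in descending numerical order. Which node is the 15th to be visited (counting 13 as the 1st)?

Visit 13; enqueue 11, 6, 2 → queue [11, 6, 2]
Visit 11; enqueue 12 → queue [6, 2, 12]
Visit 6 → queue [2, 12]
Visit 2; enqueue 9, 5 → queue [12, 9, 5]
Visit 12; enqueue 4, 3 → queue [9, 5, 4, 3]
Visit 9; enqueue 10, 8 → queue [5, 4, 3, 10, 8]
Visit 5 → queue [4, 3, 10, 8]
Visit 4; enqueue 14, 7, 0 → queue [3, 10, 8, 14, 7, 0]
Visit 3 → queue [10, 8, 14, 7, 0]
Visit 10 → queue [8, 14, 7, 0]
Visit 8; enqueue 1 → queue [14, 7, 0, 1]
Visit 14 → queue [7, 0, 1]
Visit 7 → queue [0, 1]
Visit 0 → queue [1]
Visit 1 → queue []

Visit order: 13, 11, 6, 2, 12, 9, 5, 4, 3, 10, 8, 14, 7, 0, 1

1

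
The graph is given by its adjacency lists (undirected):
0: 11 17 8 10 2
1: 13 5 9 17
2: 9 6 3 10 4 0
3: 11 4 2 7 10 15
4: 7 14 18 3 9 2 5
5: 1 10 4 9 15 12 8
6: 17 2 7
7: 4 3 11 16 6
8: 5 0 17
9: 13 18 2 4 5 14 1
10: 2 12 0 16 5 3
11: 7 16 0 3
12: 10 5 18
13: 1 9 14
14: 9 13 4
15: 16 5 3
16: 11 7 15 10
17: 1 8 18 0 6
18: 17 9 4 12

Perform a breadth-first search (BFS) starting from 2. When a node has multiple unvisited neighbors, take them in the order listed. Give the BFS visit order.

2, 9, 6, 3, 10, 4, 0, 13, 18, 5, 14, 1, 17, 7, 11, 15, 12, 16, 8

Visit 2; enqueue 9, 6, 3, 10, 4, 0 → queue [9, 6, 3, 10, 4, 0]
Visit 9; enqueue 13, 18, 5, 14, 1 → queue [6, 3, 10, 4, 0, 13, 18, 5, 14, 1]
Visit 6; enqueue 17, 7 → queue [3, 10, 4, 0, 13, 18, 5, 14, 1, 17, 7]
Visit 3; enqueue 11, 15 → queue [10, 4, 0, 13, 18, 5, 14, 1, 17, 7, 11, 15]
Visit 10; enqueue 12, 16 → queue [4, 0, 13, 18, 5, 14, 1, 17, 7, 11, 15, 12, 16]
Visit 4 → queue [0, 13, 18, 5, 14, 1, 17, 7, 11, 15, 12, 16]
Visit 0; enqueue 8 → queue [13, 18, 5, 14, 1, 17, 7, 11, 15, 12, 16, 8]
Visit 13 → queue [18, 5, 14, 1, 17, 7, 11, 15, 12, 16, 8]
Visit 18 → queue [5, 14, 1, 17, 7, 11, 15, 12, 16, 8]
Visit 5 → queue [14, 1, 17, 7, 11, 15, 12, 16, 8]
Visit 14 → queue [1, 17, 7, 11, 15, 12, 16, 8]
Visit 1 → queue [17, 7, 11, 15, 12, 16, 8]
Visit 17 → queue [7, 11, 15, 12, 16, 8]
Visit 7 → queue [11, 15, 12, 16, 8]
Visit 11 → queue [15, 12, 16, 8]
Visit 15 → queue [12, 16, 8]
Visit 12 → queue [16, 8]
Visit 16 → queue [8]
Visit 8 → queue []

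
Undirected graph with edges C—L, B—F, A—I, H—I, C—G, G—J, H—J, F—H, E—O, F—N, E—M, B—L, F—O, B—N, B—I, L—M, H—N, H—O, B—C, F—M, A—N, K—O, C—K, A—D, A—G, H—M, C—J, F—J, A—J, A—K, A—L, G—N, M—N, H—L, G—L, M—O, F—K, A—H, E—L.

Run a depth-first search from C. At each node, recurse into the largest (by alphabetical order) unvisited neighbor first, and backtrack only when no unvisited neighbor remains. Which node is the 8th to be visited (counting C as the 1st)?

H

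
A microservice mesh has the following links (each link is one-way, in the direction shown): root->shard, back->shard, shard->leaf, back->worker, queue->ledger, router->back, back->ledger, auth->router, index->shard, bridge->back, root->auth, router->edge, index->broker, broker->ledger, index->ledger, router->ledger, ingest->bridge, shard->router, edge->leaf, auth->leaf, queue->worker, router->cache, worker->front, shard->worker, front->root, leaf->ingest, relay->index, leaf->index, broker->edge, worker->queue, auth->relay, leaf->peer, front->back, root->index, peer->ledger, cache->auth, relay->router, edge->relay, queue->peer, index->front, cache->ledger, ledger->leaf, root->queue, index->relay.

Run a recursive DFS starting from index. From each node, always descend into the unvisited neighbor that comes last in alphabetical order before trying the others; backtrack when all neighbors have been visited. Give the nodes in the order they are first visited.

Visit index
index → shard
shard → worker
worker → queue
queue → peer
peer → ledger
ledger → leaf
leaf → ingest
ingest → bridge
bridge → back
worker → front
front → root
root → auth
auth → router
router → edge
edge → relay
router → cache
index → broker

index -> shard -> worker -> queue -> peer -> ledger -> leaf -> ingest -> bridge -> back -> front -> root -> auth -> router -> edge -> relay -> cache -> broker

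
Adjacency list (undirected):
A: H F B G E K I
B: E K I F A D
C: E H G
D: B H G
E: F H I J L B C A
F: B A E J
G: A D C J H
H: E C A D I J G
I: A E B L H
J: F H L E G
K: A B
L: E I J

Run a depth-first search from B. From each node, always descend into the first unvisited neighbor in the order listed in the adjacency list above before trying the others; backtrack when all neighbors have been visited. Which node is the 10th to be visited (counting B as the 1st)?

L

Visit B
B → E
E → F
F → A
A → H
H → C
C → G
G → D
G → J
J → L
L → I
A → K

Visit order: B, E, F, A, H, C, G, D, J, L, I, K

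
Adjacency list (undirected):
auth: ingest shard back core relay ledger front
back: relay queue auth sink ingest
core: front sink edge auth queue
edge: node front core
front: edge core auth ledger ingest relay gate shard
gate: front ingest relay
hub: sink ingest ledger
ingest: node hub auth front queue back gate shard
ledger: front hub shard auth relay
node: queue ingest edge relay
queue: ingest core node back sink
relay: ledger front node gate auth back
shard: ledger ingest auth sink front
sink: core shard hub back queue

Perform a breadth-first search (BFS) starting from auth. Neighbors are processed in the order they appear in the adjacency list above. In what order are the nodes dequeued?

auth -> ingest -> shard -> back -> core -> relay -> ledger -> front -> node -> hub -> queue -> gate -> sink -> edge

Visit auth; enqueue ingest, shard, back, core, relay, ledger, front → queue [ingest, shard, back, core, relay, ledger, front]
Visit ingest; enqueue node, hub, queue, gate → queue [shard, back, core, relay, ledger, front, node, hub, queue, gate]
Visit shard; enqueue sink → queue [back, core, relay, ledger, front, node, hub, queue, gate, sink]
Visit back → queue [core, relay, ledger, front, node, hub, queue, gate, sink]
Visit core; enqueue edge → queue [relay, ledger, front, node, hub, queue, gate, sink, edge]
Visit relay → queue [ledger, front, node, hub, queue, gate, sink, edge]
Visit ledger → queue [front, node, hub, queue, gate, sink, edge]
Visit front → queue [node, hub, queue, gate, sink, edge]
Visit node → queue [hub, queue, gate, sink, edge]
Visit hub → queue [queue, gate, sink, edge]
Visit queue → queue [gate, sink, edge]
Visit gate → queue [sink, edge]
Visit sink → queue [edge]
Visit edge → queue []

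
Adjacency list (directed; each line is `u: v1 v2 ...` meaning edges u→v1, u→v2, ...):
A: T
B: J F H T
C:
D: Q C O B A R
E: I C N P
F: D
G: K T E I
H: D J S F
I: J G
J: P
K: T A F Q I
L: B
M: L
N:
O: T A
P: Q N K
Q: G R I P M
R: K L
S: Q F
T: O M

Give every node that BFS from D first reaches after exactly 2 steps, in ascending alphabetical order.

Level 0: D
Level 1: A, B, C, O, Q, R
Level 2: F, G, H, I, J, K, L, M, P, T
Level 3: E, N, S

F, G, H, I, J, K, L, M, P, T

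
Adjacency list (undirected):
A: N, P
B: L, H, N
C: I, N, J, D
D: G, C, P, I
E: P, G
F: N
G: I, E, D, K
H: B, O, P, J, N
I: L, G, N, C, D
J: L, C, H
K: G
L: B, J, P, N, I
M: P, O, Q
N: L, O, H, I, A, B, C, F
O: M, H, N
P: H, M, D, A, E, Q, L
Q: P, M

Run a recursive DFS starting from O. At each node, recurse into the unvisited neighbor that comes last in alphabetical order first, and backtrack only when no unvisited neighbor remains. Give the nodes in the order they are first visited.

Visit O
O → N
N → L
L → P
P → Q
Q → M
P → H
H → J
J → C
C → I
I → G
G → K
G → E
G → D
H → B
P → A
N → F

O → N → L → P → Q → M → H → J → C → I → G → K → E → D → B → A → F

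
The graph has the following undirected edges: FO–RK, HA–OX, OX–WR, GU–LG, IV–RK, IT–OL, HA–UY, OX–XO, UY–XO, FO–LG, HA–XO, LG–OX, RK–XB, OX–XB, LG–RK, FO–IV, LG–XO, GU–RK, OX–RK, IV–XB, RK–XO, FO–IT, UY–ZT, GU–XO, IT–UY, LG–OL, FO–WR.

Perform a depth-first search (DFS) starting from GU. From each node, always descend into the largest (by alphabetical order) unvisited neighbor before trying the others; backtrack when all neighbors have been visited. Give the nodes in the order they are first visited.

Visit GU
GU → XO
XO → UY
UY → ZT
UY → IT
IT → OL
OL → LG
LG → RK
RK → XB
XB → OX
OX → WR
WR → FO
FO → IV
OX → HA

GU, XO, UY, ZT, IT, OL, LG, RK, XB, OX, WR, FO, IV, HA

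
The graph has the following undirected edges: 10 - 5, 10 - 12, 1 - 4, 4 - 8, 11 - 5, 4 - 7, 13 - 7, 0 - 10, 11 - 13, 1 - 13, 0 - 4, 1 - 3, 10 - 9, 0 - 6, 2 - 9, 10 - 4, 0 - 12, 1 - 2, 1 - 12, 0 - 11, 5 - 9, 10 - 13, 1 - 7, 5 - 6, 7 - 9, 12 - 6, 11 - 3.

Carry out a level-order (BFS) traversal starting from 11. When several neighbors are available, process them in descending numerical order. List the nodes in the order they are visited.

11 13 5 3 0 10 7 1 9 6 12 4 2 8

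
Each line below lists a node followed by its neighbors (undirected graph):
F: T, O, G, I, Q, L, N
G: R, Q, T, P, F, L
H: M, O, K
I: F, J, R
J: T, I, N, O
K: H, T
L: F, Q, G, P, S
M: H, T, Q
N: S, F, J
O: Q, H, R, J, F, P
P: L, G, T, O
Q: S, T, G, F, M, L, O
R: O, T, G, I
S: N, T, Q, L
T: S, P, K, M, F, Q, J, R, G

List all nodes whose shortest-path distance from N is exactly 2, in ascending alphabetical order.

G, I, L, O, Q, T

Level 0: N
Level 1: F, J, S
Level 2: G, I, L, O, Q, T
Level 3: H, K, M, P, R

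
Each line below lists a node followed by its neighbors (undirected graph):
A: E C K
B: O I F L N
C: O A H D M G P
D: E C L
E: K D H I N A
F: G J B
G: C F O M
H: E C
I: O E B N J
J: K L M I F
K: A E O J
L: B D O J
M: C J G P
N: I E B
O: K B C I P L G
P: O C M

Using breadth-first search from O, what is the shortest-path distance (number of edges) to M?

Level 0: O
Level 1: B, C, G, I, K, L, P
Level 2: A, D, E, F, H, J, M, N
M first appears at level 2.

2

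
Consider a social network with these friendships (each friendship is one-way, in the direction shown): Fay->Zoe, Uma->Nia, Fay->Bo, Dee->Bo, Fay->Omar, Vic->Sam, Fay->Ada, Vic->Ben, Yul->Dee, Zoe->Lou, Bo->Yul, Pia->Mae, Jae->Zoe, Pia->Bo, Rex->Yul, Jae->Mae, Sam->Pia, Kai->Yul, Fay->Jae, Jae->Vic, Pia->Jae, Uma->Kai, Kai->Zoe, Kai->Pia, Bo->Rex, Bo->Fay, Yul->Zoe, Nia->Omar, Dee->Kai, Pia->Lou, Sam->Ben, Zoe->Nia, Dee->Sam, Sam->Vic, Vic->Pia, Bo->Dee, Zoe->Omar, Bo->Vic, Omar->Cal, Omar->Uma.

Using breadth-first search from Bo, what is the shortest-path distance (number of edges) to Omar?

2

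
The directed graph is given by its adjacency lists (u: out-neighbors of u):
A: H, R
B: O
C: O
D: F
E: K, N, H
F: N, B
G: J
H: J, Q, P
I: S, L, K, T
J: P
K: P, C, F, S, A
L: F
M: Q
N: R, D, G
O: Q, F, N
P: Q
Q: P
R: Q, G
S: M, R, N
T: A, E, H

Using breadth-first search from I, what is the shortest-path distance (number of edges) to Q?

Level 0: I
Level 1: K, L, S, T
Level 2: A, C, E, F, H, M, N, P, R
Level 3: B, D, G, J, O, Q
Q first appears at level 3.

3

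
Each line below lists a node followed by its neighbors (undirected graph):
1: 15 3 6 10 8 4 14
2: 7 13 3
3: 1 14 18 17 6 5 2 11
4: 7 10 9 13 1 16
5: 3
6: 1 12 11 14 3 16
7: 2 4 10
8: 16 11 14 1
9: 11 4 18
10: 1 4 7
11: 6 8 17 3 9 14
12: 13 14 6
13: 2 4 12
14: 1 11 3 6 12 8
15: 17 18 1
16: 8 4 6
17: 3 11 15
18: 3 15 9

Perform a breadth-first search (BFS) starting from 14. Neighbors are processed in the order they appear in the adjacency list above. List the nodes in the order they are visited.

14, 1, 11, 3, 6, 12, 8, 15, 10, 4, 17, 9, 18, 5, 2, 16, 13, 7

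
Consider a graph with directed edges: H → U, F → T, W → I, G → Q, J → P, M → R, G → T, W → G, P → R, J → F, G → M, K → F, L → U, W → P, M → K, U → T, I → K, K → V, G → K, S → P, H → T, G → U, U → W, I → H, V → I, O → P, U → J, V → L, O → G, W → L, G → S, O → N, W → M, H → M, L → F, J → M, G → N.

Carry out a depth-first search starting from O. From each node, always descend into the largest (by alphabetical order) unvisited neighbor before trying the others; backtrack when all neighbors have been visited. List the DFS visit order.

Visit O
O → P
P → R
O → N
O → G
G → U
U → W
W → M
M → K
K → V
V → L
L → F
F → T
V → I
I → H
U → J
G → S
G → Q

O, P, R, N, G, U, W, M, K, V, L, F, T, I, H, J, S, Q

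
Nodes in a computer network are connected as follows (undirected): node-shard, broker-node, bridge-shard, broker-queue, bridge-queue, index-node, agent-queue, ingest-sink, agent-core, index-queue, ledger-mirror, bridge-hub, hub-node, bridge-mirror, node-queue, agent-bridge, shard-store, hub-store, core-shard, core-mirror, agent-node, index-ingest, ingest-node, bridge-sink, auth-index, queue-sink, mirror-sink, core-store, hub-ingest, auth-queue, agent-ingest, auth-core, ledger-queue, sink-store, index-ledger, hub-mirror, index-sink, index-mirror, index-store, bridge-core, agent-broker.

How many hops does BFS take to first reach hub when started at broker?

Level 0: broker
Level 1: agent, node, queue
Level 2: auth, bridge, core, hub, index, ingest, ledger, shard, sink
Level 3: mirror, store
hub first appears at level 2.

2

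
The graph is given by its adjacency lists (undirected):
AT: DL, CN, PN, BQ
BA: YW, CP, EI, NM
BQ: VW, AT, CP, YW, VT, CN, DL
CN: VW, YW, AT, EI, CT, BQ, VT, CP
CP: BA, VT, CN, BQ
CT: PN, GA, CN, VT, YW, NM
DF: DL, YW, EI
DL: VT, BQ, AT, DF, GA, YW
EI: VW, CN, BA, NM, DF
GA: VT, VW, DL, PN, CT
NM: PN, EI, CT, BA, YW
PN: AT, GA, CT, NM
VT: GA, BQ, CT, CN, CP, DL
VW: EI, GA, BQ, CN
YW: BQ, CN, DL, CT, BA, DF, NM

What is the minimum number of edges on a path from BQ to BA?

Level 0: BQ
Level 1: AT, CN, CP, DL, VT, VW, YW
Level 2: BA, CT, DF, EI, GA, NM, PN
BA first appears at level 2.

2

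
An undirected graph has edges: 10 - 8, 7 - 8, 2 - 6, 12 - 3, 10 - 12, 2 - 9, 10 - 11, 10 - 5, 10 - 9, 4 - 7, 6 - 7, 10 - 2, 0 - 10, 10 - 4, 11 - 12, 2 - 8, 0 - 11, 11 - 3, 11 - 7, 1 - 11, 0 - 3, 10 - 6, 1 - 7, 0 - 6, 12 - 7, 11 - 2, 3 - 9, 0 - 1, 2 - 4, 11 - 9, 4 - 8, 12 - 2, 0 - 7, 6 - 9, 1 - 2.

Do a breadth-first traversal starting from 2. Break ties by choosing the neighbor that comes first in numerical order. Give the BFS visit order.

2 -> 1 -> 4 -> 6 -> 8 -> 9 -> 10 -> 11 -> 12 -> 0 -> 7 -> 3 -> 5

Visit 2; enqueue 1, 4, 6, 8, 9, 10, 11, 12 → queue [1, 4, 6, 8, 9, 10, 11, 12]
Visit 1; enqueue 0, 7 → queue [4, 6, 8, 9, 10, 11, 12, 0, 7]
Visit 4 → queue [6, 8, 9, 10, 11, 12, 0, 7]
Visit 6 → queue [8, 9, 10, 11, 12, 0, 7]
Visit 8 → queue [9, 10, 11, 12, 0, 7]
Visit 9; enqueue 3 → queue [10, 11, 12, 0, 7, 3]
Visit 10; enqueue 5 → queue [11, 12, 0, 7, 3, 5]
Visit 11 → queue [12, 0, 7, 3, 5]
Visit 12 → queue [0, 7, 3, 5]
Visit 0 → queue [7, 3, 5]
Visit 7 → queue [3, 5]
Visit 3 → queue [5]
Visit 5 → queue []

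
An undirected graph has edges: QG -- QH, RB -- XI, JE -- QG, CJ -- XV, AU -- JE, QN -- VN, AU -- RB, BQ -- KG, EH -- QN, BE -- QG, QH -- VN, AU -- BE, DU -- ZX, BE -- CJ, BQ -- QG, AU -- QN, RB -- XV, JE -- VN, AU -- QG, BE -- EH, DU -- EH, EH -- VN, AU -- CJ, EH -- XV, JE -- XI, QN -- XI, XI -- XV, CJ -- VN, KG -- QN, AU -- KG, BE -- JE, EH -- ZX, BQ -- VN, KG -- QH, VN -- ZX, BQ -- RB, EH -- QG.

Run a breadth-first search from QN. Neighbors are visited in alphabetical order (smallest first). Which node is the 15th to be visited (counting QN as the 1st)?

Visit QN; enqueue AU, EH, KG, VN, XI → queue [AU, EH, KG, VN, XI]
Visit AU; enqueue BE, CJ, JE, QG, RB → queue [EH, KG, VN, XI, BE, CJ, JE, QG, RB]
Visit EH; enqueue DU, XV, ZX → queue [KG, VN, XI, BE, CJ, JE, QG, RB, DU, XV, ZX]
Visit KG; enqueue BQ, QH → queue [VN, XI, BE, CJ, JE, QG, RB, DU, XV, ZX, BQ, QH]
Visit VN → queue [XI, BE, CJ, JE, QG, RB, DU, XV, ZX, BQ, QH]
Visit XI → queue [BE, CJ, JE, QG, RB, DU, XV, ZX, BQ, QH]
Visit BE → queue [CJ, JE, QG, RB, DU, XV, ZX, BQ, QH]
Visit CJ → queue [JE, QG, RB, DU, XV, ZX, BQ, QH]
Visit JE → queue [QG, RB, DU, XV, ZX, BQ, QH]
Visit QG → queue [RB, DU, XV, ZX, BQ, QH]
Visit RB → queue [DU, XV, ZX, BQ, QH]
Visit DU → queue [XV, ZX, BQ, QH]
Visit XV → queue [ZX, BQ, QH]
Visit ZX → queue [BQ, QH]
Visit BQ → queue [QH]
Visit QH → queue []

Visit order: QN, AU, EH, KG, VN, XI, BE, CJ, JE, QG, RB, DU, XV, ZX, BQ, QH

BQ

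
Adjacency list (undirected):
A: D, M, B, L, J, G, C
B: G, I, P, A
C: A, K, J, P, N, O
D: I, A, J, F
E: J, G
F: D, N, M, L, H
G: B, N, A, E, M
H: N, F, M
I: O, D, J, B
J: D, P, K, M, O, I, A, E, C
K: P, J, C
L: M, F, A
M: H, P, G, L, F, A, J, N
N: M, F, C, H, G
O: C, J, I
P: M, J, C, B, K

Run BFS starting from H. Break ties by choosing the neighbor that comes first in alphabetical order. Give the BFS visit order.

Visit H; enqueue F, M, N → queue [F, M, N]
Visit F; enqueue D, L → queue [M, N, D, L]
Visit M; enqueue A, G, J, P → queue [N, D, L, A, G, J, P]
Visit N; enqueue C → queue [D, L, A, G, J, P, C]
Visit D; enqueue I → queue [L, A, G, J, P, C, I]
Visit L → queue [A, G, J, P, C, I]
Visit A; enqueue B → queue [G, J, P, C, I, B]
Visit G; enqueue E → queue [J, P, C, I, B, E]
Visit J; enqueue K, O → queue [P, C, I, B, E, K, O]
Visit P → queue [C, I, B, E, K, O]
Visit C → queue [I, B, E, K, O]
Visit I → queue [B, E, K, O]
Visit B → queue [E, K, O]
Visit E → queue [K, O]
Visit K → queue [O]
Visit O → queue []

H -> F -> M -> N -> D -> L -> A -> G -> J -> P -> C -> I -> B -> E -> K -> O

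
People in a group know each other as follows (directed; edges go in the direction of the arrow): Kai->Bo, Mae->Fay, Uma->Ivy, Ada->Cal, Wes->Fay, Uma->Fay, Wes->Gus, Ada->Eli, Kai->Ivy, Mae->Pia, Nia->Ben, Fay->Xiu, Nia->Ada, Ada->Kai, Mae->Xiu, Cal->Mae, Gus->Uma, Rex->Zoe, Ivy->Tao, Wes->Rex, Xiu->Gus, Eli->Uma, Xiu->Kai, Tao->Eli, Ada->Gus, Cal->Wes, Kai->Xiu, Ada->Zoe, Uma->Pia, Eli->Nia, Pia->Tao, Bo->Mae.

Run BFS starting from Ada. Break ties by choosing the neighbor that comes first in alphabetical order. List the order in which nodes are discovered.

Visit Ada; enqueue Cal, Eli, Gus, Kai, Zoe → queue [Cal, Eli, Gus, Kai, Zoe]
Visit Cal; enqueue Mae, Wes → queue [Eli, Gus, Kai, Zoe, Mae, Wes]
Visit Eli; enqueue Nia, Uma → queue [Gus, Kai, Zoe, Mae, Wes, Nia, Uma]
Visit Gus → queue [Kai, Zoe, Mae, Wes, Nia, Uma]
Visit Kai; enqueue Bo, Ivy, Xiu → queue [Zoe, Mae, Wes, Nia, Uma, Bo, Ivy, Xiu]
Visit Zoe → queue [Mae, Wes, Nia, Uma, Bo, Ivy, Xiu]
Visit Mae; enqueue Fay, Pia → queue [Wes, Nia, Uma, Bo, Ivy, Xiu, Fay, Pia]
Visit Wes; enqueue Rex → queue [Nia, Uma, Bo, Ivy, Xiu, Fay, Pia, Rex]
Visit Nia; enqueue Ben → queue [Uma, Bo, Ivy, Xiu, Fay, Pia, Rex, Ben]
Visit Uma → queue [Bo, Ivy, Xiu, Fay, Pia, Rex, Ben]
Visit Bo → queue [Ivy, Xiu, Fay, Pia, Rex, Ben]
Visit Ivy; enqueue Tao → queue [Xiu, Fay, Pia, Rex, Ben, Tao]
Visit Xiu → queue [Fay, Pia, Rex, Ben, Tao]
Visit Fay → queue [Pia, Rex, Ben, Tao]
Visit Pia → queue [Rex, Ben, Tao]
Visit Rex → queue [Ben, Tao]
Visit Ben → queue [Tao]
Visit Tao → queue []

Ada Cal Eli Gus Kai Zoe Mae Wes Nia Uma Bo Ivy Xiu Fay Pia Rex Ben Tao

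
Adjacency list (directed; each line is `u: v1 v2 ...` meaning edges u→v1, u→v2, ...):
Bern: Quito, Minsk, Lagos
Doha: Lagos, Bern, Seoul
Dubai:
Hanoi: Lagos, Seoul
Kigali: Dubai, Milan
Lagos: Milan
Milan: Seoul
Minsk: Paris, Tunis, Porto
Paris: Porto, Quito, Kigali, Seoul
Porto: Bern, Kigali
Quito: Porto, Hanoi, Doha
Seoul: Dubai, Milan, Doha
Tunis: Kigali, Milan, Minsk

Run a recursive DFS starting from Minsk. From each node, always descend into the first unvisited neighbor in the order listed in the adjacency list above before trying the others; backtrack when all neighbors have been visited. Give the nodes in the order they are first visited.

Minsk → Paris → Porto → Bern → Quito → Hanoi → Lagos → Milan → Seoul → Dubai → Doha → Kigali → Tunis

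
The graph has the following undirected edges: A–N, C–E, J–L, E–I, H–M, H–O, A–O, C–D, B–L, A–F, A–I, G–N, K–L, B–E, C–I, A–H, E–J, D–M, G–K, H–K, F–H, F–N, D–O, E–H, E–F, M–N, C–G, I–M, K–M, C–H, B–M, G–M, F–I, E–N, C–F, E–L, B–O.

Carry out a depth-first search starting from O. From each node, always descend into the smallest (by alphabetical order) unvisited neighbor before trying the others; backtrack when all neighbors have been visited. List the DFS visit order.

O → A → F → C → D → M → B → E → H → K → G → N → L → J → I

Visit O
O → A
A → F
F → C
C → D
D → M
M → B
B → E
E → H
H → K
K → G
G → N
K → L
L → J
E → I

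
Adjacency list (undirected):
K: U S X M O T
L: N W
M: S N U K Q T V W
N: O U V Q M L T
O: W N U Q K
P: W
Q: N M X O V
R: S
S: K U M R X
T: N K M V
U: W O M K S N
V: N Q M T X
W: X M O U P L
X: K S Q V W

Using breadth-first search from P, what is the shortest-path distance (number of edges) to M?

Level 0: P
Level 1: W
Level 2: L, M, O, U, X
Level 3: K, N, Q, S, T, V
Level 4: R
M first appears at level 2.

2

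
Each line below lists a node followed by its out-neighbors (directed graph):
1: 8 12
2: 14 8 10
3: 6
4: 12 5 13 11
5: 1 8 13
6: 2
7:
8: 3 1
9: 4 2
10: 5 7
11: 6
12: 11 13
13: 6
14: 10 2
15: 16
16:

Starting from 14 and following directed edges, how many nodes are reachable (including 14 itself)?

BFS from 14 visits: 14, 10, 2, 5, 7, 8, 1, 13, 3, 12, 6, 11
Reachable nodes: 12 of 16 total.

12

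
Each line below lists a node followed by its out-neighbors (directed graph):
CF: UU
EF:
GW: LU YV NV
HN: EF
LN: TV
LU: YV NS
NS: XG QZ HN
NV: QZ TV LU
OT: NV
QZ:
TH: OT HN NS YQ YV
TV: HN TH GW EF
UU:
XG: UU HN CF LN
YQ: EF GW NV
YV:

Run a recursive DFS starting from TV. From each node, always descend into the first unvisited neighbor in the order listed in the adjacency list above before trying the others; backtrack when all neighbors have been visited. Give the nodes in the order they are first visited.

Visit TV
TV → HN
HN → EF
TV → TH
TH → OT
OT → NV
NV → QZ
NV → LU
LU → YV
LU → NS
NS → XG
XG → UU
XG → CF
XG → LN
TH → YQ
YQ → GW

TV HN EF TH OT NV QZ LU YV NS XG UU CF LN YQ GW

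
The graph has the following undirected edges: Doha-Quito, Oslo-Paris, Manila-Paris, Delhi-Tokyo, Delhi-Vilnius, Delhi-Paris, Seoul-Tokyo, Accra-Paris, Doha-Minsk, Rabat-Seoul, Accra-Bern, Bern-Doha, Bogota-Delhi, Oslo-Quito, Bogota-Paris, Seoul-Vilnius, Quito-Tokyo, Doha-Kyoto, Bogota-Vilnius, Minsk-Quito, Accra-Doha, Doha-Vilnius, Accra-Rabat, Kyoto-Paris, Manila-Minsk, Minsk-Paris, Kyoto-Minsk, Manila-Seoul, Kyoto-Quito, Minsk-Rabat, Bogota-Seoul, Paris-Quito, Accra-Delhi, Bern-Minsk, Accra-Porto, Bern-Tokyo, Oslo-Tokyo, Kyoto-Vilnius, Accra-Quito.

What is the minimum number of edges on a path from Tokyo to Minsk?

2

Level 0: Tokyo
Level 1: Bern, Delhi, Oslo, Quito, Seoul
Level 2: Accra, Bogota, Doha, Kyoto, Manila, Minsk, Paris, Rabat, Vilnius
Level 3: Porto
Minsk first appears at level 2.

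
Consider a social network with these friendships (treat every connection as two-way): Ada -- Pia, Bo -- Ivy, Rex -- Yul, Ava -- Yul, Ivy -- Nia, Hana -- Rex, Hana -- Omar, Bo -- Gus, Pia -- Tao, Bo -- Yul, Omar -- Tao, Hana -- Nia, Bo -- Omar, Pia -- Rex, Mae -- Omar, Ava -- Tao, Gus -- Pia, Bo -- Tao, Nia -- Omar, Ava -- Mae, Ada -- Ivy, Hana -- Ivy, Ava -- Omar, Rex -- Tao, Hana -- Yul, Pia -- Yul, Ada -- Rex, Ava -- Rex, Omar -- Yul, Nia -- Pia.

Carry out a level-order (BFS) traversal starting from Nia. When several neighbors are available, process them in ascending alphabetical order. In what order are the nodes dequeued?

Nia, Hana, Ivy, Omar, Pia, Rex, Yul, Ada, Bo, Ava, Mae, Tao, Gus

Visit Nia; enqueue Hana, Ivy, Omar, Pia → queue [Hana, Ivy, Omar, Pia]
Visit Hana; enqueue Rex, Yul → queue [Ivy, Omar, Pia, Rex, Yul]
Visit Ivy; enqueue Ada, Bo → queue [Omar, Pia, Rex, Yul, Ada, Bo]
Visit Omar; enqueue Ava, Mae, Tao → queue [Pia, Rex, Yul, Ada, Bo, Ava, Mae, Tao]
Visit Pia; enqueue Gus → queue [Rex, Yul, Ada, Bo, Ava, Mae, Tao, Gus]
Visit Rex → queue [Yul, Ada, Bo, Ava, Mae, Tao, Gus]
Visit Yul → queue [Ada, Bo, Ava, Mae, Tao, Gus]
Visit Ada → queue [Bo, Ava, Mae, Tao, Gus]
Visit Bo → queue [Ava, Mae, Tao, Gus]
Visit Ava → queue [Mae, Tao, Gus]
Visit Mae → queue [Tao, Gus]
Visit Tao → queue [Gus]
Visit Gus → queue []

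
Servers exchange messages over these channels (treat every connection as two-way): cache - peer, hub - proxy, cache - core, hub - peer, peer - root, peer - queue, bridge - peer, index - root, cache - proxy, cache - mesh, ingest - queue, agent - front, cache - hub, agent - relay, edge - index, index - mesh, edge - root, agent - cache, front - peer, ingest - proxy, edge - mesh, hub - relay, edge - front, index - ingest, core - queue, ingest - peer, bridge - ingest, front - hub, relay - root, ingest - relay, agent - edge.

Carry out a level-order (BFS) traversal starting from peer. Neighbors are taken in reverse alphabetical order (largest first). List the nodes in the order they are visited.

Visit peer; enqueue root, queue, ingest, hub, front, cache, bridge → queue [root, queue, ingest, hub, front, cache, bridge]
Visit root; enqueue relay, index, edge → queue [queue, ingest, hub, front, cache, bridge, relay, index, edge]
Visit queue; enqueue core → queue [ingest, hub, front, cache, bridge, relay, index, edge, core]
Visit ingest; enqueue proxy → queue [hub, front, cache, bridge, relay, index, edge, core, proxy]
Visit hub → queue [front, cache, bridge, relay, index, edge, core, proxy]
Visit front; enqueue agent → queue [cache, bridge, relay, index, edge, core, proxy, agent]
Visit cache; enqueue mesh → queue [bridge, relay, index, edge, core, proxy, agent, mesh]
Visit bridge → queue [relay, index, edge, core, proxy, agent, mesh]
Visit relay → queue [index, edge, core, proxy, agent, mesh]
Visit index → queue [edge, core, proxy, agent, mesh]
Visit edge → queue [core, proxy, agent, mesh]
Visit core → queue [proxy, agent, mesh]
Visit proxy → queue [agent, mesh]
Visit agent → queue [mesh]
Visit mesh → queue []

peer root queue ingest hub front cache bridge relay index edge core proxy agent mesh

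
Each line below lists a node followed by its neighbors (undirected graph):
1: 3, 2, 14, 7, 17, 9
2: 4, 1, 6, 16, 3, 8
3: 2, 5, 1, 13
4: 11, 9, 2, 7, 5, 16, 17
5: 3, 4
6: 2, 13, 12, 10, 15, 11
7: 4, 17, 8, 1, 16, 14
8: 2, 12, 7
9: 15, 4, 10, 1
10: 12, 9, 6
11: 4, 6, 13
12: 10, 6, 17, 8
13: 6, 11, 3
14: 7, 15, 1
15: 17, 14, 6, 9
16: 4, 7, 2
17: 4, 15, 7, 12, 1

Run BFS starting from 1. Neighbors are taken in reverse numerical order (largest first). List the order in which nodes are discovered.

1 → 17 → 14 → 9 → 7 → 3 → 2 → 15 → 12 → 4 → 10 → 16 → 8 → 13 → 5 → 6 → 11

Visit 1; enqueue 17, 14, 9, 7, 3, 2 → queue [17, 14, 9, 7, 3, 2]
Visit 17; enqueue 15, 12, 4 → queue [14, 9, 7, 3, 2, 15, 12, 4]
Visit 14 → queue [9, 7, 3, 2, 15, 12, 4]
Visit 9; enqueue 10 → queue [7, 3, 2, 15, 12, 4, 10]
Visit 7; enqueue 16, 8 → queue [3, 2, 15, 12, 4, 10, 16, 8]
Visit 3; enqueue 13, 5 → queue [2, 15, 12, 4, 10, 16, 8, 13, 5]
Visit 2; enqueue 6 → queue [15, 12, 4, 10, 16, 8, 13, 5, 6]
Visit 15 → queue [12, 4, 10, 16, 8, 13, 5, 6]
Visit 12 → queue [4, 10, 16, 8, 13, 5, 6]
Visit 4; enqueue 11 → queue [10, 16, 8, 13, 5, 6, 11]
Visit 10 → queue [16, 8, 13, 5, 6, 11]
Visit 16 → queue [8, 13, 5, 6, 11]
Visit 8 → queue [13, 5, 6, 11]
Visit 13 → queue [5, 6, 11]
Visit 5 → queue [6, 11]
Visit 6 → queue [11]
Visit 11 → queue []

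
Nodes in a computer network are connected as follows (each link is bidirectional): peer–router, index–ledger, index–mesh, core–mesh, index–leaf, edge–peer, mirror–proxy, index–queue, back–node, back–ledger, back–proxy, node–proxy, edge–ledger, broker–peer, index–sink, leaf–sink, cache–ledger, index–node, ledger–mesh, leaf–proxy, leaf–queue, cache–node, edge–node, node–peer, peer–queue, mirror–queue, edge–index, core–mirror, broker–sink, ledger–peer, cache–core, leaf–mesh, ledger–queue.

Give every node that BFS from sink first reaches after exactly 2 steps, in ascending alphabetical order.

edge, ledger, mesh, node, peer, proxy, queue

Level 0: sink
Level 1: broker, index, leaf
Level 2: edge, ledger, mesh, node, peer, proxy, queue
Level 3: back, cache, core, mirror, router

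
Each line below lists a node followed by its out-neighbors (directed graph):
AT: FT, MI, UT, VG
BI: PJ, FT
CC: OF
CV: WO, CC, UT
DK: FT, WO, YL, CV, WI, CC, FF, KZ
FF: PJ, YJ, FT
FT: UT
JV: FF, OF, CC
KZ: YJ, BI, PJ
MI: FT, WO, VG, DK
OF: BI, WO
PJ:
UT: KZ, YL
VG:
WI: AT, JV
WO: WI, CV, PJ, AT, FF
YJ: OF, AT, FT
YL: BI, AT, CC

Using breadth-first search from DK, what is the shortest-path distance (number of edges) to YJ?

2

Level 0: DK
Level 1: CC, CV, FF, FT, KZ, WI, WO, YL
Level 2: AT, BI, JV, OF, PJ, UT, YJ
Level 3: MI, VG
YJ first appears at level 2.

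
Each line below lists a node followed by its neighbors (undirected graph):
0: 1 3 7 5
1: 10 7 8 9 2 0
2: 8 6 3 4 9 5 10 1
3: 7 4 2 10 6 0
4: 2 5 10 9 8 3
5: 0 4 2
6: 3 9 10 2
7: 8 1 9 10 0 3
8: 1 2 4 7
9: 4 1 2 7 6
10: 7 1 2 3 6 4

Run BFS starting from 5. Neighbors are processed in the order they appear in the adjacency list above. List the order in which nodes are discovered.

Visit 5; enqueue 0, 4, 2 → queue [0, 4, 2]
Visit 0; enqueue 1, 3, 7 → queue [4, 2, 1, 3, 7]
Visit 4; enqueue 10, 9, 8 → queue [2, 1, 3, 7, 10, 9, 8]
Visit 2; enqueue 6 → queue [1, 3, 7, 10, 9, 8, 6]
Visit 1 → queue [3, 7, 10, 9, 8, 6]
Visit 3 → queue [7, 10, 9, 8, 6]
Visit 7 → queue [10, 9, 8, 6]
Visit 10 → queue [9, 8, 6]
Visit 9 → queue [8, 6]
Visit 8 → queue [6]
Visit 6 → queue []

5 -> 0 -> 4 -> 2 -> 1 -> 3 -> 7 -> 10 -> 9 -> 8 -> 6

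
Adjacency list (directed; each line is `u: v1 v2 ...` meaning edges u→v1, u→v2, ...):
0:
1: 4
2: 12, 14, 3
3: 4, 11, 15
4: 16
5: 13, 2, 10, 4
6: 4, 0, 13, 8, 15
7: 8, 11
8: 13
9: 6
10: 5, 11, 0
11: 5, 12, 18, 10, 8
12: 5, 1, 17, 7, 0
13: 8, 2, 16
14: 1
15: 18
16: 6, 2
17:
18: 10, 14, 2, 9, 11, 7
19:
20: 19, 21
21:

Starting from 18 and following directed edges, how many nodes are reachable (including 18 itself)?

19

BFS from 18 visits: 18, 2, 7, 9, 10, 11, 14, 3, 12, 8, 6, 0, 5, 1, 4, 15, 17, 13, 16
Reachable nodes: 19 of 22 total.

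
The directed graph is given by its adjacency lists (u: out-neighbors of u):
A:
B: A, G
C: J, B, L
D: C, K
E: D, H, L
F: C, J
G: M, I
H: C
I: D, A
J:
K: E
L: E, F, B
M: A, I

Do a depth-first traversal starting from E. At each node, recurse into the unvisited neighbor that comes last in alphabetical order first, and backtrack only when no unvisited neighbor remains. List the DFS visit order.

E L F J C B G M I D K A H

Visit E
E → L
L → F
F → J
F → C
C → B
B → G
G → M
M → I
I → D
D → K
I → A
E → H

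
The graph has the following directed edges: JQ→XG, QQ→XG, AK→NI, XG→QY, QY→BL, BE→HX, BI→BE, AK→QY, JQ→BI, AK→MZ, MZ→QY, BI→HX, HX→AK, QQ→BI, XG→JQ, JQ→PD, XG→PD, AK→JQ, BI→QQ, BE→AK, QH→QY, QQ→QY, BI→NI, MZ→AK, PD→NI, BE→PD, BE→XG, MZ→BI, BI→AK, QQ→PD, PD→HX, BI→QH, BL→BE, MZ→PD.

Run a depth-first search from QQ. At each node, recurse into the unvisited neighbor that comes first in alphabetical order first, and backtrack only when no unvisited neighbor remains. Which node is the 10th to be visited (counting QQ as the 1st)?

Visit QQ
QQ → BI
BI → AK
AK → JQ
JQ → PD
PD → HX
PD → NI
JQ → XG
XG → QY
QY → BL
BL → BE
AK → MZ
BI → QH

Visit order: QQ, BI, AK, JQ, PD, HX, NI, XG, QY, BL, BE, MZ, QH

BL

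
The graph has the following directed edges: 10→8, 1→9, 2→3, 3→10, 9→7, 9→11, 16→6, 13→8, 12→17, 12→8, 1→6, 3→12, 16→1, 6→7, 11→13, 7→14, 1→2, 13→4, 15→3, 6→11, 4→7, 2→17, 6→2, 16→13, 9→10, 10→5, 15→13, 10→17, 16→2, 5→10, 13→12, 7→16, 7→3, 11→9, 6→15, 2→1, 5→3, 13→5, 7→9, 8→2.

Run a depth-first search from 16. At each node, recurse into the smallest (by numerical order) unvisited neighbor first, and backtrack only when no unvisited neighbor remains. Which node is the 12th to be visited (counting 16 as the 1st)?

Visit 16
16 → 1
1 → 2
2 → 3
3 → 10
10 → 5
10 → 8
10 → 17
3 → 12
1 → 6
6 → 7
7 → 9
9 → 11
11 → 13
13 → 4
7 → 14
6 → 15

Visit order: 16, 1, 2, 3, 10, 5, 8, 17, 12, 6, 7, 9, 11, 13, 4, 14, 15

9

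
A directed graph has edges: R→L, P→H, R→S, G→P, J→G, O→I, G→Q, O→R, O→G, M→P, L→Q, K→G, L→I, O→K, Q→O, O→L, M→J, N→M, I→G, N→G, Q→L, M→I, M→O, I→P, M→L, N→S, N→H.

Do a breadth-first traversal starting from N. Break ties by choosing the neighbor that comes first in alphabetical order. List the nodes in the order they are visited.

N, G, H, M, S, P, Q, I, J, L, O, K, R

Visit N; enqueue G, H, M, S → queue [G, H, M, S]
Visit G; enqueue P, Q → queue [H, M, S, P, Q]
Visit H → queue [M, S, P, Q]
Visit M; enqueue I, J, L, O → queue [S, P, Q, I, J, L, O]
Visit S → queue [P, Q, I, J, L, O]
Visit P → queue [Q, I, J, L, O]
Visit Q → queue [I, J, L, O]
Visit I → queue [J, L, O]
Visit J → queue [L, O]
Visit L → queue [O]
Visit O; enqueue K, R → queue [K, R]
Visit K → queue [R]
Visit R → queue []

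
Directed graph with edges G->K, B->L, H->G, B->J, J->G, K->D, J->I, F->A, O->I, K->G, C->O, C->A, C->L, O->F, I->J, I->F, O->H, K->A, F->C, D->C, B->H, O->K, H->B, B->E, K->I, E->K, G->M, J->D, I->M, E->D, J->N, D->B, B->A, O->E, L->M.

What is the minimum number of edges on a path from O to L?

Level 0: O
Level 1: E, F, H, I, K
Level 2: A, B, C, D, G, J, M
Level 3: L, N
L first appears at level 3.

3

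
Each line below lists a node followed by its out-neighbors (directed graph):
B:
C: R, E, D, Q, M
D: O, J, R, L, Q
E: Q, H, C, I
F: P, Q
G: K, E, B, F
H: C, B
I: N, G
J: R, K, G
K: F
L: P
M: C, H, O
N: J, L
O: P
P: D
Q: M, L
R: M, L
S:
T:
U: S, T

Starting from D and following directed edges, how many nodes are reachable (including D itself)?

17

BFS from D visits: D, O, J, R, L, Q, P, K, G, M, F, E, B, C, H, I, N
Reachable nodes: 17 of 20 total.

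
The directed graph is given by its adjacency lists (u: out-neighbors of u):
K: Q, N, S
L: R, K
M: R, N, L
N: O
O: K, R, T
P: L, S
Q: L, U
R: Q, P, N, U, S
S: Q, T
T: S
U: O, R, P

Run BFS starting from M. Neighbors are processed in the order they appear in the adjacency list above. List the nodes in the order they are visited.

M, R, N, L, Q, P, U, S, O, K, T

Visit M; enqueue R, N, L → queue [R, N, L]
Visit R; enqueue Q, P, U, S → queue [N, L, Q, P, U, S]
Visit N; enqueue O → queue [L, Q, P, U, S, O]
Visit L; enqueue K → queue [Q, P, U, S, O, K]
Visit Q → queue [P, U, S, O, K]
Visit P → queue [U, S, O, K]
Visit U → queue [S, O, K]
Visit S; enqueue T → queue [O, K, T]
Visit O → queue [K, T]
Visit K → queue [T]
Visit T → queue []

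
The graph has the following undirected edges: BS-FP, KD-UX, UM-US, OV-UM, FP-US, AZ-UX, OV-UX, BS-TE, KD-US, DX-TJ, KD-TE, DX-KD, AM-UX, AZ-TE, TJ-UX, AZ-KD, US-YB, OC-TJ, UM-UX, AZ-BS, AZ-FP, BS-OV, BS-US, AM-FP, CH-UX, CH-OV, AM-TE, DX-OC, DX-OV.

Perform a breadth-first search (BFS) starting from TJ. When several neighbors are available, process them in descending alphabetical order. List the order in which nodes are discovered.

TJ, UX, OC, DX, UM, OV, KD, CH, AZ, AM, US, BS, TE, FP, YB

Visit TJ; enqueue UX, OC, DX → queue [UX, OC, DX]
Visit UX; enqueue UM, OV, KD, CH, AZ, AM → queue [OC, DX, UM, OV, KD, CH, AZ, AM]
Visit OC → queue [DX, UM, OV, KD, CH, AZ, AM]
Visit DX → queue [UM, OV, KD, CH, AZ, AM]
Visit UM; enqueue US → queue [OV, KD, CH, AZ, AM, US]
Visit OV; enqueue BS → queue [KD, CH, AZ, AM, US, BS]
Visit KD; enqueue TE → queue [CH, AZ, AM, US, BS, TE]
Visit CH → queue [AZ, AM, US, BS, TE]
Visit AZ; enqueue FP → queue [AM, US, BS, TE, FP]
Visit AM → queue [US, BS, TE, FP]
Visit US; enqueue YB → queue [BS, TE, FP, YB]
Visit BS → queue [TE, FP, YB]
Visit TE → queue [FP, YB]
Visit FP → queue [YB]
Visit YB → queue []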